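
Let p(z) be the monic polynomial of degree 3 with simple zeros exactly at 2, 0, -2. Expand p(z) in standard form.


The polynomial is p(z) = ∏_{α ∈ S} (z − α), where S = {2, 0, -2}.
Expanding the product yields: p(z) = z^3 -4·z.
The resulting polynomial has degree 3 and real coefficients as required.

p(z) = z^3 -4·z.


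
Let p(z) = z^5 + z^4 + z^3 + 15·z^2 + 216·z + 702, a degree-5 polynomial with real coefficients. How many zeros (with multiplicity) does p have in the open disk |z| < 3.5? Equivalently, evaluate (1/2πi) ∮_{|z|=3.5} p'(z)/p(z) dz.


The zeros of p are: -3, (3 + 3i), (3 - 3i), (-2 + 3i), (-2 - 3i).
Their magnitudes are: 3, 4.243, 4.243, 3.606, 3.606.
Zeros with |z| < R = 3.5: -3.
Count = 1.
By the argument principle, (1/2πi) ∮_{|z|=R} p'(z)/p(z) dz equals exactly this count.

Number of zeros inside |z| < 3.5: 1.


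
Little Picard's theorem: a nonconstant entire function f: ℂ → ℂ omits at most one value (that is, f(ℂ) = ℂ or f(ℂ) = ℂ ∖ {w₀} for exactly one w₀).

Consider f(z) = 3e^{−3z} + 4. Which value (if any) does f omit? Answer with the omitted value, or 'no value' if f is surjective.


Little Picard bounds the complement of f(ℂ) to at most one point.
e^{−3z} is never zero on ℂ, so 3·e^{−3z} takes every value in ℂ ∖ {0}. Adding 4 shifts the range to ℂ ∖ {4}. Thus f omits exactly the value 4.

Omitted value: 4.


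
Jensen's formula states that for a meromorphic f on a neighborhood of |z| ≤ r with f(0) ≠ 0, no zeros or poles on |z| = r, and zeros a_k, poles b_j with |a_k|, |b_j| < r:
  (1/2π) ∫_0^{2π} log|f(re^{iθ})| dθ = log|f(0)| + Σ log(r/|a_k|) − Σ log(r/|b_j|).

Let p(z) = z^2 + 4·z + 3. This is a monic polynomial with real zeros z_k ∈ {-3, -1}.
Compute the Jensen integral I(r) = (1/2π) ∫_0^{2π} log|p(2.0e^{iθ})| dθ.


Zeros: -3, -1; r = 2.0.
Inside |z| < r: -1. Outside (|z| ≥ r): -3.
p(0) = 3, so log|p(0)| = log(3) = 1.0986.
Apply Jensen: I(r) = log|p(0)| + Σ_k log(r/|z_k|), summed over zeros inside |z| < r.
  log(r/|z_k|) for z_k = -1: log(2.0/1) = 0.6931
  Outside zeros (-3) contribute nothing to the Jensen sum.
Sum over inside zeros: 0.6931.
I(r) = log|p(0)| + (inside sum) = 1.0986 + 0.6931 = 1.7918.
Note: since some zeros are outside |z| ≤ r, the simplified n·log(r) form does NOT apply — only the inside zeros contribute.

I(r) ≈ 1.7918.


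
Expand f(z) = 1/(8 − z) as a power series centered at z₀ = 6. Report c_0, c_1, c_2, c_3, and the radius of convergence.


Let w = z − z₀, so z = z₀ + w.
Then 8 − z = 8 − (z₀ + w) = (8 − z₀) − w = 2 − w.
f(z) = 1/(2 − w) = (1/(2)) · 1/(1 − w/(2)) = Σ_{n≥0} w^n / (2)^(n+1).
So c_n = 1/(2)^(n+1):
  c_0 = 1/(2)^1 = 1/2.
  c_1 = 1/(2)^2 = 1/4.
  c_2 = 1/(2)^3 = 1/8.
  c_3 = 1/(2)^4 = 1/16.
The series is valid for |w/d| < 1, i.e. |z − z₀| < |d|.
Radius of convergence: R = |8 − z₀| = |2| = 2 (distance from z₀ to the singularity z = 8).

c_0 = 1/2, c_1 = 1/4, c_2 = 1/8, c_3 = 1/16; R = 2.


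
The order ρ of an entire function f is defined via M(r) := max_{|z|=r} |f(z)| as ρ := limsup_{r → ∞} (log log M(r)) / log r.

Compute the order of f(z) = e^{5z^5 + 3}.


|e^{5z^5 + 3}| = e^{Re(5·z^5) + 3} ≤ e^{5|z|^5 + 3} = e^{5r^5 + 3} on |z| = r, so ρ ≤ 5. Choosing z on |z|=r so that 5·z^5 is real positive (always possible by picking arg z appropriately) gives |f(z)| = e^{5r^5 + 3}, matching the bound. The additive constant 3 does not affect log log M(r) ~ 5·log r. Hence ρ = 5.
Therefore ρ = 5.

Order ρ = 5.


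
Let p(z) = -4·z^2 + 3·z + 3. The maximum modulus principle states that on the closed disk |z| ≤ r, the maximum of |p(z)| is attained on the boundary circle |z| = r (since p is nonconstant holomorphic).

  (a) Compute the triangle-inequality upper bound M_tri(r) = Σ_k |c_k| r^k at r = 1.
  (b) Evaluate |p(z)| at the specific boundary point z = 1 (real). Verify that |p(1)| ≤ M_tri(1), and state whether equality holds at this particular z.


Coefficients: c_0 = 3, c_1 = 3, c_2 = -4. Radius r = 1.
Part (a). Triangle bound: M_tri(r) = Σ_k |c_k| r^k
  = |3|·1^0 + |3|·1^1 + |-4|·1^2
  = 3 + 3 + 4 = 10.
This bounds M(r) := max_{|z|=r} |p(z)| from above; equality holds iff all terms c_k z^k can be made to align in phase at a single z on |z|=r.
Part (b). At z = 1 (real, on the circle |z| = r):
  p(1) = (3)·1^0 + (3)·1^1 + (-4)·1^2 = 2.
  |p(1)| = 2.
Check: |p(1)| = 2 ≤ 10 = M_tri(1). ✓ Equality does not hold at z = 1 (the coefficients have mixed signs, so the terms do not all align in phase there).

M_tri(1) = 10; |p(1)| = 2; equality at z=1: no.


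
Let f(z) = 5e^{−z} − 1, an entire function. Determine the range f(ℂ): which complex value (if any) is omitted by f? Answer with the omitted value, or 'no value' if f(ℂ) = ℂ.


Little Picard bounds the complement of f(ℂ) to at most one point.
e^{−z} is never zero on ℂ, so 5·e^{−z} takes every value in ℂ ∖ {0}. Adding -1 shifts the range to ℂ ∖ {-1}. Thus f omits exactly the value -1.

Omitted value: -1.


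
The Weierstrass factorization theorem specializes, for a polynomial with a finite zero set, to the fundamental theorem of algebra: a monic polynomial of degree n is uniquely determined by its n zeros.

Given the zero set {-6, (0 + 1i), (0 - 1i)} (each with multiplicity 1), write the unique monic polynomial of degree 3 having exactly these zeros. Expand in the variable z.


The polynomial is p(z) = ∏_{α ∈ S} (z − α), where S = {-6, (0 + 1i), (0 - 1i)}.
Expanding the product yields: p(z) = z^3 + 6·z^2 + z + 6.
Note conjugate pairs combine to real quadratics: (z − (0+1i))(z − (0−1i)) = z² + 1.
The resulting polynomial has degree 3 and real coefficients as required.

p(z) = z^3 + 6·z^2 + z + 6.


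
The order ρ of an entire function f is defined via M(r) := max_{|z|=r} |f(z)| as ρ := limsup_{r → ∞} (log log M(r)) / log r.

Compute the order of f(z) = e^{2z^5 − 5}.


|e^{2z^5 − 5}| = e^{Re(2·z^5) + -5} ≤ e^{2|z|^5 + -5} = e^{2r^5 + -5} on |z| = r, so ρ ≤ 5. Choosing z on |z|=r so that 2·z^5 is real positive (always possible by picking arg z appropriately) gives |f(z)| = e^{2r^5 + -5}, matching the bound. The additive constant -5 does not affect log log M(r) ~ 5·log r. Hence ρ = 5.
Therefore ρ = 5.

Order ρ = 5.


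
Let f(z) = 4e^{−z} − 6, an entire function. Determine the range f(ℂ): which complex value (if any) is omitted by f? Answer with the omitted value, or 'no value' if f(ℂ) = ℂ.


Little Picard bounds the complement of f(ℂ) to at most one point.
e^{−z} is never zero on ℂ, so 4·e^{−z} takes every value in ℂ ∖ {0}. Adding -6 shifts the range to ℂ ∖ {-6}. Thus f omits exactly the value -6.

Omitted value: -6.


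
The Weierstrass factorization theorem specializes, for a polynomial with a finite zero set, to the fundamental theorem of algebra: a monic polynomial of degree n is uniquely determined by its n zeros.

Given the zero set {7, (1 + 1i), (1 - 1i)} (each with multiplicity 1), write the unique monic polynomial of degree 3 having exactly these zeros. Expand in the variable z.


The polynomial is p(z) = ∏_{α ∈ S} (z − α), where S = {7, (1 + 1i), (1 - 1i)}.
Expanding the product yields: p(z) = z^3 -9·z^2 + 16·z -14.
Note conjugate pairs combine to real quadratics: (z − (1+1i))(z − (1−1i)) = z² − 2z + 2.
The resulting polynomial has degree 3 and real coefficients as required.

p(z) = z^3 -9·z^2 + 16·z -14.


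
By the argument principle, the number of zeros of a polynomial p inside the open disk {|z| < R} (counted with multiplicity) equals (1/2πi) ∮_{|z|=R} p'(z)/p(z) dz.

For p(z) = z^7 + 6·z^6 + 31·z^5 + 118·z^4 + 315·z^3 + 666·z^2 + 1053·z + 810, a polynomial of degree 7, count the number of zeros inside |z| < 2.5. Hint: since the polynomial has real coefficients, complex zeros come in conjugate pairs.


The zeros of p are: (-2 + 1i), (-2 - 1i), (0 + 3i), (0 - 3i), (0 + 3i), (0 - 3i), -2.
Their magnitudes are: 2.236, 2.236, 3, 3, 3, 3, 2.
Zeros with |z| < R = 2.5: (-2 + 1i), (-2 - 1i), -2.
Count = 3.
By the argument principle, (1/2πi) ∮_{|z|=R} p'(z)/p(z) dz equals exactly this count.

Number of zeros inside |z| < 2.5: 3.


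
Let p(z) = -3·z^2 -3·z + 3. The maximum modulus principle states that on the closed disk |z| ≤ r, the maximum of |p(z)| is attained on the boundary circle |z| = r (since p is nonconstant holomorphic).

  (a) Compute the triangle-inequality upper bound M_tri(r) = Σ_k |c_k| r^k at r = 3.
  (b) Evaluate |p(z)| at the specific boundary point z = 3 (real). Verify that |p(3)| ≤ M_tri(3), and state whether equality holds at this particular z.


Coefficients: c_0 = 3, c_1 = -3, c_2 = -3. Radius r = 3.
Part (a). Triangle bound: M_tri(r) = Σ_k |c_k| r^k
  = |3|·3^0 + |-3|·3^1 + |-3|·3^2
  = 3 + 9 + 27 = 39.
This bounds M(r) := max_{|z|=r} |p(z)| from above; equality holds iff all terms c_k z^k can be made to align in phase at a single z on |z|=r.
Part (b). At z = 3 (real, on the circle |z| = r):
  p(3) = (3)·3^0 + (-3)·3^1 + (-3)·3^2 = -33.
  |p(3)| = 33.
Check: |p(3)| = 33 ≤ 39 = M_tri(3). ✓ Equality does not hold at z = 3 (the coefficients have mixed signs, so the terms do not all align in phase there).

M_tri(3) = 39; |p(3)| = 33; equality at z=3: no.


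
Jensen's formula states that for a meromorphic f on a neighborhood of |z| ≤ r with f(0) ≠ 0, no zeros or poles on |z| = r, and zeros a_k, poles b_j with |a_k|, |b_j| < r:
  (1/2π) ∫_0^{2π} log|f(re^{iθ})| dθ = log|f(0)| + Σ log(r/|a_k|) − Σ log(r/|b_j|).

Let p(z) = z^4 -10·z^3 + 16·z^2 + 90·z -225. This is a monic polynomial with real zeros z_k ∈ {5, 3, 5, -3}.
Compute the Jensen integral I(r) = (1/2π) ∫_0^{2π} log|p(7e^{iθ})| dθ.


Zeros: -3, 3, 5, 5; r = 7.
Inside |z| < r: -3, 3, 5, 5. Outside (|z| ≥ r): ∅.
p(0) = -225, so log|p(0)| = log(225) = 5.4161.
Apply Jensen: I(r) = log|p(0)| + Σ_k log(r/|z_k|), summed over zeros inside |z| < r.
  log(r/|z_k|) for z_k = 5: log(7/5) = 0.3365
  log(r/|z_k|) for z_k = 3: log(7/3) = 0.8473
  log(r/|z_k|) for z_k = 5: log(7/5) = 0.3365
  log(r/|z_k|) for z_k = -3: log(7/3) = 0.8473
Sum over inside zeros: 2.3675.
I(r) = log|p(0)| + (inside sum) = 5.4161 + 2.3675 = 7.7836.
Closed form (all zeros inside, monic): I(r) = n·log(r) = 4·log(7) = 7.7836. ✓

I(r) ≈ 7.7836.


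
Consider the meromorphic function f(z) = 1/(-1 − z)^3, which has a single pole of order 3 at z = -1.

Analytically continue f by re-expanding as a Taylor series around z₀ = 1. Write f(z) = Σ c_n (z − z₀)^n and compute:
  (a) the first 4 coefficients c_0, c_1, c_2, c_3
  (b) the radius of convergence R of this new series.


Let w = z − z₀, so z = z₀ + w.
Then -1 − z = -1 − (z₀ + w) = (-1 − z₀) − w = -2 − w.
f(z) = 1/(-2 − w)^3 = (1/(-2)^3) · (1 − w/(-2))^{−3}.
By the binomial series (1−u)^{−3} = Σ_{n≥0} C(n+2, 2) u^n for |u|<1, with u = w/(-2):
  c_n = C(n+2, 2) / (-2)^(n+3).
  c_0 = 1/(-2)^3 = -1/8.
  c_1 = 3/(-2)^4 = 3/16.
  c_2 = 6/(-2)^5 = -3/16.
  c_3 = 10/(-2)^6 = 5/32.
The series is valid for |w/d| < 1, i.e. |z − z₀| < |d|.
Radius of convergence: R = |-1 − z₀| = |-2| = 2 (distance from z₀ to the singularity z = -1).

c_0 = -1/8, c_1 = 3/16, c_2 = -3/16, c_3 = 5/32; R = 2.


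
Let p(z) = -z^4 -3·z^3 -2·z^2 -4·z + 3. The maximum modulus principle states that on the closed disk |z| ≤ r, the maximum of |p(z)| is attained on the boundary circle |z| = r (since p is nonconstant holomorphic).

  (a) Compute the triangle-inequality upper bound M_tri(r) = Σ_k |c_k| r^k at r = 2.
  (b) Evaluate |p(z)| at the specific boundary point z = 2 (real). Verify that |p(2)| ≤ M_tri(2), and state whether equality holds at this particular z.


Coefficients: c_0 = 3, c_1 = -4, c_2 = -2, c_3 = -3, c_4 = -1. Radius r = 2.
Part (a). Triangle bound: M_tri(r) = Σ_k |c_k| r^k
  = |3|·2^0 + |-4|·2^1 + |-2|·2^2 + |-3|·2^3 + |-1|·2^4
  = 3 + 8 + 8 + 24 + 16 = 59.
This bounds M(r) := max_{|z|=r} |p(z)| from above; equality holds iff all terms c_k z^k can be made to align in phase at a single z on |z|=r.
Part (b). At z = 2 (real, on the circle |z| = r):
  p(2) = (3)·2^0 + (-4)·2^1 + (-2)·2^2 + (-3)·2^3 + (-1)·2^4 = -53.
  |p(2)| = 53.
Check: |p(2)| = 53 ≤ 59 = M_tri(2). ✓ Equality does not hold at z = 2 (the coefficients have mixed signs, so the terms do not all align in phase there).

M_tri(2) = 59; |p(2)| = 53; equality at z=2: no.


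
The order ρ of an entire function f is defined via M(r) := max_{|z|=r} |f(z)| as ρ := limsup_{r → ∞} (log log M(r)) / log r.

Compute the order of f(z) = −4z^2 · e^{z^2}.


M(r) = max_{|z|=r} |-4|·|z|^2·|e^{z^2}| = 4·r^2 · e^{1r^2} (the factors attain their maxima compatibly on |z|=r). Then log M(r) = log 4 + 2·log r + 1r^2, dominated by the last term, so log log M(r) ~ 2·log r. The polynomial factor -4z^2 contributes only a log r term and does not affect the order. ρ = 2.
Therefore ρ = 2.

Order ρ = 2.


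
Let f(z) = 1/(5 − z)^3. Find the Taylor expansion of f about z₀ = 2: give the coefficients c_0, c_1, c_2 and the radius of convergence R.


Let w = z − z₀, so z = z₀ + w.
Then 5 − z = 5 − (z₀ + w) = (5 − z₀) − w = 3 − w.
f(z) = 1/(3 − w)^3 = (1/(3)^3) · (1 − w/(3))^{−3}.
By the binomial series (1−u)^{−3} = Σ_{n≥0} C(n+2, 2) u^n for |u|<1, with u = w/(3):
  c_n = C(n+2, 2) / (3)^(n+3).
  c_0 = 1/(3)^3 = 1/27.
  c_1 = 3/(3)^4 = 1/27.
  c_2 = 6/(3)^5 = 2/81.
The series is valid for |w/d| < 1, i.e. |z − z₀| < |d|.
Radius of convergence: R = |5 − z₀| = |3| = 3 (distance from z₀ to the singularity z = 5).

c_0 = 1/27, c_1 = 1/27, c_2 = 2/81; R = 3.


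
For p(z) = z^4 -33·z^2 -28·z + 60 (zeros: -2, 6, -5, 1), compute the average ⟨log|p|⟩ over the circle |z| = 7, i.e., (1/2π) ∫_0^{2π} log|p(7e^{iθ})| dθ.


Zeros: -5, -2, 1, 6; r = 7.
Inside |z| < r: -5, -2, 1, 6. Outside (|z| ≥ r): ∅.
p(0) = 60, so log|p(0)| = log(60) = 4.0943.
Apply Jensen: I(r) = log|p(0)| + Σ_k log(r/|z_k|), summed over zeros inside |z| < r.
  log(r/|z_k|) for z_k = -2: log(7/2) = 1.2528
  log(r/|z_k|) for z_k = 6: log(7/6) = 0.1542
  log(r/|z_k|) for z_k = -5: log(7/5) = 0.3365
  log(r/|z_k|) for z_k = 1: log(7/1) = 1.9459
Sum over inside zeros: 3.6893.
I(r) = log|p(0)| + (inside sum) = 4.0943 + 3.6893 = 7.7836.
Closed form (all zeros inside, monic): I(r) = n·log(r) = 4·log(7) = 7.7836. ✓

I(r) ≈ 7.7836.


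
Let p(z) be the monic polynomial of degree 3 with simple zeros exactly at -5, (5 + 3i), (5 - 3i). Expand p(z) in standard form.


The polynomial is p(z) = ∏_{α ∈ S} (z − α), where S = {-5, (5 + 3i), (5 - 3i)}.
Expanding the product yields: p(z) = z^3 -5·z^2 -16·z + 170.
Note conjugate pairs combine to real quadratics: (z − (5+3i))(z − (5−3i)) = z² − 10z + 34.
The resulting polynomial has degree 3 and real coefficients as required.

p(z) = z^3 -5·z^2 -16·z + 170.


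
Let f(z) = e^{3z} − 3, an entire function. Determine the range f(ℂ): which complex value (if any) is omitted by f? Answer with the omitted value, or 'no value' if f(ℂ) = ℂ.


Little Picard bounds the complement of f(ℂ) to at most one point.
e^{3z} is never zero on ℂ, so 1·e^{3z} takes every value in ℂ ∖ {0}. Adding -3 shifts the range to ℂ ∖ {-3}. Thus f omits exactly the value -3.

Omitted value: -3.


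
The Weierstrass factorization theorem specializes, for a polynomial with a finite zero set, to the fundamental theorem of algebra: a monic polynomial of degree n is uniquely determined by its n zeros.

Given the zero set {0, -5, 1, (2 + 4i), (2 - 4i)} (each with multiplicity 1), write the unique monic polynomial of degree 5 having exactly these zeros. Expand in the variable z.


The polynomial is p(z) = ∏_{α ∈ S} (z − α), where S = {0, -5, 1, (2 + 4i), (2 - 4i)}.
Expanding the product yields: p(z) = z^5 -z^3 + 100·z^2 -100·z.
Note conjugate pairs combine to real quadratics: (z − (2+4i))(z − (2−4i)) = z² − 4z + 20.
The resulting polynomial has degree 5 and real coefficients as required.

p(z) = z^5 -z^3 + 100·z^2 -100·z.


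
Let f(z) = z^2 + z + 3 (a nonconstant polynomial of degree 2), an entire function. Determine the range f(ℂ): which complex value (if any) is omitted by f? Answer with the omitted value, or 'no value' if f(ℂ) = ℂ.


Little Picard bounds the complement of f(ℂ) to at most one point.
For every w ∈ ℂ, the equation p(z) − w = 0 is a nonconstant polynomial in z and hence has at least one root by the fundamental theorem of algebra. So p is surjective onto ℂ, omitting no value.

Omitted value: no value.


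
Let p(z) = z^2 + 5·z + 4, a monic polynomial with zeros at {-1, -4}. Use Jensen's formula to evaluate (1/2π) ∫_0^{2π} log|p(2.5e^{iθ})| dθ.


Zeros: -4, -1; r = 2.5.
Inside |z| < r: -1. Outside (|z| ≥ r): -4.
p(0) = 4, so log|p(0)| = log(4) = 1.3863.
Apply Jensen: I(r) = log|p(0)| + Σ_k log(r/|z_k|), summed over zeros inside |z| < r.
  log(r/|z_k|) for z_k = -1: log(2.5/1) = 0.9163
  Outside zeros (-4) contribute nothing to the Jensen sum.
Sum over inside zeros: 0.9163.
I(r) = log|p(0)| + (inside sum) = 1.3863 + 0.9163 = 2.3026.
Note: since some zeros are outside |z| ≤ r, the simplified n·log(r) form does NOT apply — only the inside zeros contribute.

I(r) ≈ 2.3026.


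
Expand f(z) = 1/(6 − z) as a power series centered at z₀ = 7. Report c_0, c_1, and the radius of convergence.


Let w = z − z₀, so z = z₀ + w.
Then 6 − z = 6 − (z₀ + w) = (6 − z₀) − w = -1 − w.
f(z) = 1/(-1 − w) = (1/(-1)) · 1/(1 − w/(-1)) = Σ_{n≥0} w^n / (-1)^(n+1).
So c_n = 1/(-1)^(n+1):
  c_0 = 1/(-1)^1 = -1.
  c_1 = 1/(-1)^2 = 1.
The series is valid for |w/d| < 1, i.e. |z − z₀| < |d|.
Radius of convergence: R = |6 − z₀| = |-1| = 1 (distance from z₀ to the singularity z = 6).

c_0 = -1, c_1 = 1; R = 1.


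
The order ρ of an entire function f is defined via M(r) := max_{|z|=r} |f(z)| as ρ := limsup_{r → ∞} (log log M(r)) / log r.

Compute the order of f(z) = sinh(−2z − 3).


sinh(w) is a linear combination of e^{iw} and e^{−iw} (or e^w, e^{−w} in the hyperbolic case), so |sinh(w)| ≤ e^{|w|}. With w = −2z − 3, |w| ≤ 2|z| + 3 = 2r + 3 on |z| = r, giving M(r) ≤ e^{2r + 3}, so ρ ≤ 1. On a suitable ray (z = it for sin/cos; z = t for sinh/cosh, t real → ∞), |sinh(−2z − 3)| grows like e^{2|t|}/2, so ρ ≥ 1. Hence ρ = 1.
Therefore ρ = 1.

Order ρ = 1.


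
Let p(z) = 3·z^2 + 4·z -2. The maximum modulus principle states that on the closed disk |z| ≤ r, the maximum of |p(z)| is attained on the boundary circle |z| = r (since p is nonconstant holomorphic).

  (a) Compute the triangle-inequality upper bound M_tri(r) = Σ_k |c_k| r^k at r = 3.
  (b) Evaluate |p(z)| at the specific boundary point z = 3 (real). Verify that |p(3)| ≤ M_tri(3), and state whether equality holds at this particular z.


Coefficients: c_0 = -2, c_1 = 4, c_2 = 3. Radius r = 3.
Part (a). Triangle bound: M_tri(r) = Σ_k |c_k| r^k
  = |-2|·3^0 + |4|·3^1 + |3|·3^2
  = 2 + 12 + 27 = 41.
This bounds M(r) := max_{|z|=r} |p(z)| from above; equality holds iff all terms c_k z^k can be made to align in phase at a single z on |z|=r.
Part (b). At z = 3 (real, on the circle |z| = r):
  p(3) = (-2)·3^0 + (4)·3^1 + (3)·3^2 = 37.
  |p(3)| = 37.
Check: |p(3)| = 37 ≤ 41 = M_tri(3). ✓ Equality does not hold at z = 3 (the coefficients have mixed signs, so the terms do not all align in phase there).

M_tri(3) = 41; |p(3)| = 37; equality at z=3: no.


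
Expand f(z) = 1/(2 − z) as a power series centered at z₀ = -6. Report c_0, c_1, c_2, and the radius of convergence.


Let w = z − z₀, so z = z₀ + w.
Then 2 − z = 2 − (z₀ + w) = (2 − z₀) − w = 8 − w.
f(z) = 1/(8 − w) = (1/(8)) · 1/(1 − w/(8)) = Σ_{n≥0} w^n / (8)^(n+1).
So c_n = 1/(8)^(n+1):
  c_0 = 1/(8)^1 = 1/8.
  c_1 = 1/(8)^2 = 1/64.
  c_2 = 1/(8)^3 = 1/512.
The series is valid for |w/d| < 1, i.e. |z − z₀| < |d|.
Radius of convergence: R = |2 − z₀| = |8| = 8 (distance from z₀ to the singularity z = 2).

c_0 = 1/8, c_1 = 1/64, c_2 = 1/512; R = 8.


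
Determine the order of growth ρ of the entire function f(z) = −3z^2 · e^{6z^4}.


M(r) = max_{|z|=r} |-3|·|z|^2·|e^{6z^4}| = 3·r^2 · e^{6r^4} (the factors attain their maxima compatibly on |z|=r). Then log M(r) = log 3 + 2·log r + 6r^4, dominated by the last term, so log log M(r) ~ 4·log r. The polynomial factor -3z^2 contributes only a log r term and does not affect the order. ρ = 4.
Therefore ρ = 4.

Order ρ = 4.


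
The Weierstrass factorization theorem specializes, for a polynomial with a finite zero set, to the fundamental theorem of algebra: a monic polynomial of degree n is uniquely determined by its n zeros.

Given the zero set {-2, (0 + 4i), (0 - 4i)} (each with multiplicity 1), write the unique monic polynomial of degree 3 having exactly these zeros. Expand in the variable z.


The polynomial is p(z) = ∏_{α ∈ S} (z − α), where S = {-2, (0 + 4i), (0 - 4i)}.
Expanding the product yields: p(z) = z^3 + 2·z^2 + 16·z + 32.
Note conjugate pairs combine to real quadratics: (z − (0+4i))(z − (0−4i)) = z² + 16.
The resulting polynomial has degree 3 and real coefficients as required.

p(z) = z^3 + 2·z^2 + 16·z + 32.


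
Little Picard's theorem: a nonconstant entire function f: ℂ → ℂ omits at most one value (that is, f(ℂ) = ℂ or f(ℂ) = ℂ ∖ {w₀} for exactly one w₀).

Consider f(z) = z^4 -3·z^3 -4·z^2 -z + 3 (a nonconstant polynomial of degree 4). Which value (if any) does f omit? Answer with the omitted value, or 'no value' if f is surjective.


Little Picard bounds the complement of f(ℂ) to at most one point.
For every w ∈ ℂ, the equation p(z) − w = 0 is a nonconstant polynomial in z and hence has at least one root by the fundamental theorem of algebra. So p is surjective onto ℂ, omitting no value.

Omitted value: no value.


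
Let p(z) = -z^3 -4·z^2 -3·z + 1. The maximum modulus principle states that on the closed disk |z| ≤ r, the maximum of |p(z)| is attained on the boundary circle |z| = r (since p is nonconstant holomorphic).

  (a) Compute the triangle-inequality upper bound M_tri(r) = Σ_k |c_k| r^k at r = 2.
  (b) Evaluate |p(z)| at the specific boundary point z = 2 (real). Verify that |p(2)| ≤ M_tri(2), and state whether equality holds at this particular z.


Coefficients: c_0 = 1, c_1 = -3, c_2 = -4, c_3 = -1. Radius r = 2.
Part (a). Triangle bound: M_tri(r) = Σ_k |c_k| r^k
  = |1|·2^0 + |-3|·2^1 + |-4|·2^2 + |-1|·2^3
  = 1 + 6 + 16 + 8 = 31.
This bounds M(r) := max_{|z|=r} |p(z)| from above; equality holds iff all terms c_k z^k can be made to align in phase at a single z on |z|=r.
Part (b). At z = 2 (real, on the circle |z| = r):
  p(2) = (1)·2^0 + (-3)·2^1 + (-4)·2^2 + (-1)·2^3 = -29.
  |p(2)| = 29.
Check: |p(2)| = 29 ≤ 31 = M_tri(2). ✓ Equality does not hold at z = 2 (the coefficients have mixed signs, so the terms do not all align in phase there).

M_tri(2) = 31; |p(2)| = 29; equality at z=2: no.


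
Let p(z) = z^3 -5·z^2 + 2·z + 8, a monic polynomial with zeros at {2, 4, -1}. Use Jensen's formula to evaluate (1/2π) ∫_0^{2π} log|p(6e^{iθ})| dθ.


Zeros: -1, 2, 4; r = 6.
Inside |z| < r: -1, 2, 4. Outside (|z| ≥ r): ∅.
p(0) = 8, so log|p(0)| = log(8) = 2.0794.
Apply Jensen: I(r) = log|p(0)| + Σ_k log(r/|z_k|), summed over zeros inside |z| < r.
  log(r/|z_k|) for z_k = 2: log(6/2) = 1.0986
  log(r/|z_k|) for z_k = 4: log(6/4) = 0.4055
  log(r/|z_k|) for z_k = -1: log(6/1) = 1.7918
Sum over inside zeros: 3.2958.
I(r) = log|p(0)| + (inside sum) = 2.0794 + 3.2958 = 5.3753.
Closed form (all zeros inside, monic): I(r) = n·log(r) = 3·log(6) = 5.3753. ✓

I(r) ≈ 5.3753.


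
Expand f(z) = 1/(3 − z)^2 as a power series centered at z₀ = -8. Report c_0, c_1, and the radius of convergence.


Let w = z − z₀, so z = z₀ + w.
Then 3 − z = 3 − (z₀ + w) = (3 − z₀) − w = 11 − w.
f(z) = 1/(11 − w)^2 = (1/(11)^2) · (1 − w/(11))^{−2}.
By the binomial series (1−u)^{−2} = Σ_{n≥0} C(n+1, 1) u^n for |u|<1, with u = w/(11):
  c_n = C(n+1, 1) / (11)^(n+2).
  c_0 = 1/(11)^2 = 1/121.
  c_1 = 2/(11)^3 = 2/1331.
The series is valid for |w/d| < 1, i.e. |z − z₀| < |d|.
Radius of convergence: R = |3 − z₀| = |11| = 11 (distance from z₀ to the singularity z = 3).

c_0 = 1/121, c_1 = 2/1331; R = 11.


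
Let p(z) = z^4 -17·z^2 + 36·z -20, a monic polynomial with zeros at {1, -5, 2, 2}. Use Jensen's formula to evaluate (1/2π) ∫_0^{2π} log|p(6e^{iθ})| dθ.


Zeros: -5, 1, 2, 2; r = 6.
Inside |z| < r: -5, 1, 2, 2. Outside (|z| ≥ r): ∅.
p(0) = -20, so log|p(0)| = log(20) = 2.9957.
Apply Jensen: I(r) = log|p(0)| + Σ_k log(r/|z_k|), summed over zeros inside |z| < r.
  log(r/|z_k|) for z_k = 1: log(6/1) = 1.7918
  log(r/|z_k|) for z_k = -5: log(6/5) = 0.1823
  log(r/|z_k|) for z_k = 2: log(6/2) = 1.0986
  log(r/|z_k|) for z_k = 2: log(6/2) = 1.0986
Sum over inside zeros: 4.1713.
I(r) = log|p(0)| + (inside sum) = 2.9957 + 4.1713 = 7.1670.
Closed form (all zeros inside, monic): I(r) = n·log(r) = 4·log(6) = 7.1670. ✓

I(r) ≈ 7.1670.


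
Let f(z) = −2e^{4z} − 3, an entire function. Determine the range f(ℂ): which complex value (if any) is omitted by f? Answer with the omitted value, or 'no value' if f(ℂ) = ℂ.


Little Picard bounds the complement of f(ℂ) to at most one point.
e^{4z} is never zero on ℂ, so -2·e^{4z} takes every value in ℂ ∖ {0}. Adding -3 shifts the range to ℂ ∖ {-3}. Thus f omits exactly the value -3.

Omitted value: -3.


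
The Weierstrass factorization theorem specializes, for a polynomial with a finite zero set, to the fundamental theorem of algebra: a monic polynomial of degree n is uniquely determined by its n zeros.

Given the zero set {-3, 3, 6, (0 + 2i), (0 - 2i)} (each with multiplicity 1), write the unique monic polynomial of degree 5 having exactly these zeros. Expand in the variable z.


The polynomial is p(z) = ∏_{α ∈ S} (z − α), where S = {-3, 3, 6, (0 + 2i), (0 - 2i)}.
Expanding the product yields: p(z) = z^5 -6·z^4 -5·z^3 + 30·z^2 -36·z + 216.
Note conjugate pairs combine to real quadratics: (z − (0+2i))(z − (0−2i)) = z² + 4.
The resulting polynomial has degree 5 and real coefficients as required.

p(z) = z^5 -6·z^4 -5·z^3 + 30·z^2 -36·z + 216.


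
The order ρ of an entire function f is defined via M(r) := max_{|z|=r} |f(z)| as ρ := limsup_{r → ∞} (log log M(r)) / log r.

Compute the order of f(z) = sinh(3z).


sinh(w) is a linear combination of e^{iw} and e^{−iw} (or e^w, e^{−w} in the hyperbolic case), so |sinh(w)| ≤ e^{|w|}. With w = 3z, |w| ≤ 3|z| + 0 = 3r + 0 on |z| = r, giving M(r) ≤ e^{3r + 0}, so ρ ≤ 1. On a suitable ray (z = it for sin/cos; z = t for sinh/cosh, t real → ∞), |sinh(3z)| grows like e^{3|t|}/2, so ρ ≥ 1. Hence ρ = 1.
Therefore ρ = 1.

Order ρ = 1.


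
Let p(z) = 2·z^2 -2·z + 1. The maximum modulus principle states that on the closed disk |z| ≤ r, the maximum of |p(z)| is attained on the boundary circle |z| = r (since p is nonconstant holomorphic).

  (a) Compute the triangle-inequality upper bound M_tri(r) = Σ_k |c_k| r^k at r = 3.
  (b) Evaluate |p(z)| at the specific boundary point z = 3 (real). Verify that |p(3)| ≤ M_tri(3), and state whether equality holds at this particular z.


Coefficients: c_0 = 1, c_1 = -2, c_2 = 2. Radius r = 3.
Part (a). Triangle bound: M_tri(r) = Σ_k |c_k| r^k
  = |1|·3^0 + |-2|·3^1 + |2|·3^2
  = 1 + 6 + 18 = 25.
This bounds M(r) := max_{|z|=r} |p(z)| from above; equality holds iff all terms c_k z^k can be made to align in phase at a single z on |z|=r.
Part (b). At z = 3 (real, on the circle |z| = r):
  p(3) = (1)·3^0 + (-2)·3^1 + (2)·3^2 = 13.
  |p(3)| = 13.
Check: |p(3)| = 13 ≤ 25 = M_tri(3). ✓ Equality does not hold at z = 3 (the coefficients have mixed signs, so the terms do not all align in phase there).

M_tri(3) = 25; |p(3)| = 13; equality at z=3: no.


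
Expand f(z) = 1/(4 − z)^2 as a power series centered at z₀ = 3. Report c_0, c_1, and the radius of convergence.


Let w = z − z₀, so z = z₀ + w.
Then 4 − z = 4 − (z₀ + w) = (4 − z₀) − w = 1 − w.
f(z) = 1/(1 − w)^2 = (1/(1)^2) · (1 − w/(1))^{−2}.
By the binomial series (1−u)^{−2} = Σ_{n≥0} C(n+1, 1) u^n for |u|<1, with u = w/(1):
  c_n = C(n+1, 1) / (1)^(n+2).
  c_0 = 1/(1)^2 = 1.
  c_1 = 2/(1)^3 = 2.
The series is valid for |w/d| < 1, i.e. |z − z₀| < |d|.
Radius of convergence: R = |4 − z₀| = |1| = 1 (distance from z₀ to the singularity z = 4).

c_0 = 1, c_1 = 2; R = 1.


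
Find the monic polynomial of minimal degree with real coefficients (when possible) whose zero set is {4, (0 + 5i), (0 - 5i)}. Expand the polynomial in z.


The polynomial is p(z) = ∏_{α ∈ S} (z − α), where S = {4, (0 + 5i), (0 - 5i)}.
Expanding the product yields: p(z) = z^3 -4·z^2 + 25·z -100.
Note conjugate pairs combine to real quadratics: (z − (0+5i))(z − (0−5i)) = z² + 25.
The resulting polynomial has degree 3 and real coefficients as required.

p(z) = z^3 -4·z^2 + 25·z -100.


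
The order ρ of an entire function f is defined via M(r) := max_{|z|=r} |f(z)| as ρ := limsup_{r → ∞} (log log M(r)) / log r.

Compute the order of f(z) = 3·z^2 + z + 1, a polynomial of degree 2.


|f(z)| ≤ Σ|c_k|·r^k = O(r^2) as r → ∞. Polynomial growth is O(e^{r^ε}) for every ε > 0 (since r^2/e^{r^ε} → 0), so ρ ≤ ε for all ε > 0, i.e. ρ = 0. Every nonconstant polynomial has order 0.
Therefore ρ = 0.

Order ρ = 0.


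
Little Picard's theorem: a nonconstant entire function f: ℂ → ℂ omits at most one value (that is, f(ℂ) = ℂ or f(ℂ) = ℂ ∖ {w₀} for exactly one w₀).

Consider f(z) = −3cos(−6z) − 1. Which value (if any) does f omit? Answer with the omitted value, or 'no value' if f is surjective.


Little Picard bounds the complement of f(ℂ) to at most one point.
cos is entire and surjective onto ℂ: for every w ∈ ℂ, cos(ζ) = w has a solution ζ ∈ ℂ (e.g., via the complex inverse arccos). With ζ = −6z this gives z = ζ/(-6). Then -3·cos(−6z) takes every value in -3·ℂ = ℂ, and adding -1 is a bijection of ℂ. So f is surjective and omits no value. (Note: only on the real line is cos bounded by [−1, 1].)

Omitted value: no value.


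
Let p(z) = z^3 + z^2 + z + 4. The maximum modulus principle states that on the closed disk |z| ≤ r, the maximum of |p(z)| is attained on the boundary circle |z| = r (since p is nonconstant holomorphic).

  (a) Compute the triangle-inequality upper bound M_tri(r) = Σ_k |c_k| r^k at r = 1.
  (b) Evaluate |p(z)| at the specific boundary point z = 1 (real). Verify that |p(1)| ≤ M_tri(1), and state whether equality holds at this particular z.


Coefficients: c_0 = 4, c_1 = 1, c_2 = 1, c_3 = 1. Radius r = 1.
Part (a). Triangle bound: M_tri(r) = Σ_k |c_k| r^k
  = |4|·1^0 + |1|·1^1 + |1|·1^2 + |1|·1^3
  = 4 + 1 + 1 + 1 = 7.
This bounds M(r) := max_{|z|=r} |p(z)| from above; equality holds iff all terms c_k z^k can be made to align in phase at a single z on |z|=r.
Part (b). At z = 1 (real, on the circle |z| = r):
  p(1) = (4)·1^0 + (1)·1^1 + (1)·1^2 + (1)·1^3 = 7.
  |p(1)| = 7.
Since all nonzero coefficients share the same sign, |p(1)| = 7 = M_tri(1); the triangle bound is attained at z = 1, so in fact M(r) = 7.

M_tri(1) = 7; |p(1)| = 7; equality at z=1: yes.


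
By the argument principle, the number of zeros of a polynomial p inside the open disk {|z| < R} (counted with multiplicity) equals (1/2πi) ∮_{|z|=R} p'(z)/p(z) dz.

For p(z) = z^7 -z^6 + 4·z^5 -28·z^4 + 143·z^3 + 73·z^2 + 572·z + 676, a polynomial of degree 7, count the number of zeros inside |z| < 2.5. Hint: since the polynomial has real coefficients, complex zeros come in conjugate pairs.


The zeros of p are: -1, (-2 + 3i), (-2 - 3i), (0 + 2i), (0 - 2i), (3 + 2i), (3 - 2i).
Their magnitudes are: 1, 3.606, 3.606, 2, 2, 3.606, 3.606.
Zeros with |z| < R = 2.5: -1, (0 + 2i), (0 - 2i).
Count = 3.
By the argument principle, (1/2πi) ∮_{|z|=R} p'(z)/p(z) dz equals exactly this count.

Number of zeros inside |z| < 2.5: 3.


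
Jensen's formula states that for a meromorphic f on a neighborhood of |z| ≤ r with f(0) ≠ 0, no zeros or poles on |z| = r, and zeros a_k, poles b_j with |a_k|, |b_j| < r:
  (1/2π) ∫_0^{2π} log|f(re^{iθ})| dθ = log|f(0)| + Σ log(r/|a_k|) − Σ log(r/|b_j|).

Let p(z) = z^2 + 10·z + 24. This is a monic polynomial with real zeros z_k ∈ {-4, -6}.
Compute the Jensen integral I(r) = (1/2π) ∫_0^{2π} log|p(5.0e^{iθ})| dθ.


Zeros: -6, -4; r = 5.0.
Inside |z| < r: -4. Outside (|z| ≥ r): -6.
p(0) = 24, so log|p(0)| = log(24) = 3.1781.
Apply Jensen: I(r) = log|p(0)| + Σ_k log(r/|z_k|), summed over zeros inside |z| < r.
  log(r/|z_k|) for z_k = -4: log(5.0/4) = 0.2231
  Outside zeros (-6) contribute nothing to the Jensen sum.
Sum over inside zeros: 0.2231.
I(r) = log|p(0)| + (inside sum) = 3.1781 + 0.2231 = 3.4012.
Note: since some zeros are outside |z| ≤ r, the simplified n·log(r) form does NOT apply — only the inside zeros contribute.

I(r) ≈ 3.4012.


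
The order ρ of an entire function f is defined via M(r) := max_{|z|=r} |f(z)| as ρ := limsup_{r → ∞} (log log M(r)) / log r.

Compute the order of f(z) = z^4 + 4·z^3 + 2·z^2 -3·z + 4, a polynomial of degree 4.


|f(z)| ≤ Σ|c_k|·r^k = O(r^4) as r → ∞. Polynomial growth is O(e^{r^ε}) for every ε > 0 (since r^4/e^{r^ε} → 0), so ρ ≤ ε for all ε > 0, i.e. ρ = 0. Every nonconstant polynomial has order 0.
Therefore ρ = 0.

Order ρ = 0.


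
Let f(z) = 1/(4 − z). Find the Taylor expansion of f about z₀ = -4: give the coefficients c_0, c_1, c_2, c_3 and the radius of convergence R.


Let w = z − z₀, so z = z₀ + w.
Then 4 − z = 4 − (z₀ + w) = (4 − z₀) − w = 8 − w.
f(z) = 1/(8 − w) = (1/(8)) · 1/(1 − w/(8)) = Σ_{n≥0} w^n / (8)^(n+1).
So c_n = 1/(8)^(n+1):
  c_0 = 1/(8)^1 = 1/8.
  c_1 = 1/(8)^2 = 1/64.
  c_2 = 1/(8)^3 = 1/512.
  c_3 = 1/(8)^4 = 1/4096.
The series is valid for |w/d| < 1, i.e. |z − z₀| < |d|.
Radius of convergence: R = |4 − z₀| = |8| = 8 (distance from z₀ to the singularity z = 4).

c_0 = 1/8, c_1 = 1/64, c_2 = 1/512, c_3 = 1/4096; R = 8.


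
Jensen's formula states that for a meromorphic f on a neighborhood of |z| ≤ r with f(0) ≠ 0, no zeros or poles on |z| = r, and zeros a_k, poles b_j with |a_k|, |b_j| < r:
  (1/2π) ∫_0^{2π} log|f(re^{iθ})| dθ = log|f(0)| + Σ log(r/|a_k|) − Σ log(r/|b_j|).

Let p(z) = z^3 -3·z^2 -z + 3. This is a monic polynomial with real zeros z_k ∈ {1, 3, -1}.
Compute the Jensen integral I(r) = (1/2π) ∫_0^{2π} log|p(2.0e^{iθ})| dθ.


Zeros: -1, 1, 3; r = 2.0.
Inside |z| < r: -1, 1. Outside (|z| ≥ r): 3.
p(0) = 3, so log|p(0)| = log(3) = 1.0986.
Apply Jensen: I(r) = log|p(0)| + Σ_k log(r/|z_k|), summed over zeros inside |z| < r.
  log(r/|z_k|) for z_k = 1: log(2.0/1) = 0.6931
  log(r/|z_k|) for z_k = -1: log(2.0/1) = 0.6931
  Outside zeros (3) contribute nothing to the Jensen sum.
Sum over inside zeros: 1.3863.
I(r) = log|p(0)| + (inside sum) = 1.0986 + 1.3863 = 2.4849.
Note: since some zeros are outside |z| ≤ r, the simplified n·log(r) form does NOT apply — only the inside zeros contribute.

I(r) ≈ 2.4849.


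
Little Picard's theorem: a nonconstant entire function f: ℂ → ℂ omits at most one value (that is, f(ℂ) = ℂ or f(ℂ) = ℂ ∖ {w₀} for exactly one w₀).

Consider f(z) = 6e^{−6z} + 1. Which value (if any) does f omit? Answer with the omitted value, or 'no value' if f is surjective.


Little Picard bounds the complement of f(ℂ) to at most one point.
e^{−6z} is never zero on ℂ, so 6·e^{−6z} takes every value in ℂ ∖ {0}. Adding 1 shifts the range to ℂ ∖ {1}. Thus f omits exactly the value 1.

Omitted value: 1.


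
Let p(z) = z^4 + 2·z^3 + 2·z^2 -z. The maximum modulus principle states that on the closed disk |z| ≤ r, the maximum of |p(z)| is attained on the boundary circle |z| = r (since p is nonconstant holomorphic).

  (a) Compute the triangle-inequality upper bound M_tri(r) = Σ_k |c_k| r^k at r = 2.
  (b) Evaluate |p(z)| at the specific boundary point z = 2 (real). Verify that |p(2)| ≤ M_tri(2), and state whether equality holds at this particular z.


Coefficients: c_0 = 0, c_1 = -1, c_2 = 2, c_3 = 2, c_4 = 1. Radius r = 2.
Part (a). Triangle bound: M_tri(r) = Σ_k |c_k| r^k
  = |0|·2^0 + |-1|·2^1 + |2|·2^2 + |2|·2^3 + |1|·2^4
  = 0 + 2 + 8 + 16 + 16 = 42.
This bounds M(r) := max_{|z|=r} |p(z)| from above; equality holds iff all terms c_k z^k can be made to align in phase at a single z on |z|=r.
Part (b). At z = 2 (real, on the circle |z| = r):
  p(2) = (0)·2^0 + (-1)·2^1 + (2)·2^2 + (2)·2^3 + (1)·2^4 = 38.
  |p(2)| = 38.
Check: |p(2)| = 38 ≤ 42 = M_tri(2). ✓ Equality does not hold at z = 2 (the coefficients have mixed signs, so the terms do not all align in phase there).

M_tri(2) = 42; |p(2)| = 38; equality at z=2: no.


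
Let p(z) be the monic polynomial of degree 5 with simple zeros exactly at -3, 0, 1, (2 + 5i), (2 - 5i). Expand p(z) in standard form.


The polynomial is p(z) = ∏_{α ∈ S} (z − α), where S = {-3, 0, 1, (2 + 5i), (2 - 5i)}.
Expanding the product yields: p(z) = z^5 -2·z^4 + 18·z^3 + 70·z^2 -87·z.
Note conjugate pairs combine to real quadratics: (z − (2+5i))(z − (2−5i)) = z² − 4z + 29.
The resulting polynomial has degree 5 and real coefficients as required.

p(z) = z^5 -2·z^4 + 18·z^3 + 70·z^2 -87·z.


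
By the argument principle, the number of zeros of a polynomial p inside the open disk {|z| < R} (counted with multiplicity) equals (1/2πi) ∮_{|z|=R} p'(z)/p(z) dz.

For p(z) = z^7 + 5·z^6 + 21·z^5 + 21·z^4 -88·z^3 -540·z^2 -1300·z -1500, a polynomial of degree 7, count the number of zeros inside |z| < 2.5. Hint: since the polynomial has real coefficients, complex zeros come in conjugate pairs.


The zeros of p are: 3, (-1 + 3i), (-1 - 3i), (-1 + 3i), (-1 - 3i), (-2 + 1i), (-2 - 1i).
Their magnitudes are: 3, 3.162, 3.162, 3.162, 3.162, 2.236, 2.236.
Zeros with |z| < R = 2.5: (-2 + 1i), (-2 - 1i).
Count = 2.
By the argument principle, (1/2πi) ∮_{|z|=R} p'(z)/p(z) dz equals exactly this count.

Number of zeros inside |z| < 2.5: 2.


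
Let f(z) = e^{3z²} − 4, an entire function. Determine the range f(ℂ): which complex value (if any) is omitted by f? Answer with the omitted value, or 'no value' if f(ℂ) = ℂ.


Little Picard bounds the complement of f(ℂ) to at most one point.
The exponent g(z) = 3z² is a nonconstant polynomial, hence surjective onto ℂ. So e^{g(z)} takes every value in {e^w : w ∈ ℂ} = ℂ ∖ {0}. Adding -4 shifts the range to ℂ ∖ {-4}. f omits exactly -4.

Omitted value: -4.


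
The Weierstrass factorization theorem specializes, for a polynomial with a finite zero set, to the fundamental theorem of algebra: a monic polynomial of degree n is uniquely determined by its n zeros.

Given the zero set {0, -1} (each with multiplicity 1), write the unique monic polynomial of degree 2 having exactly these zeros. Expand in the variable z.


The polynomial is p(z) = ∏_{α ∈ S} (z − α), where S = {0, -1}.
Expanding the product yields: p(z) = z^2 + z.
The resulting polynomial has degree 2 and real coefficients as required.

p(z) = z^2 + z.


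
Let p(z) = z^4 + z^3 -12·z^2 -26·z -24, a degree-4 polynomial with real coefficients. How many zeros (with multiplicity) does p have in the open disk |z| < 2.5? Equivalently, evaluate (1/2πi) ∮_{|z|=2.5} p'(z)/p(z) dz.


The zeros of p are: 4, (-1 + 1i), (-1 - 1i), -3.
Their magnitudes are: 4, 1.414, 1.414, 3.
Zeros with |z| < R = 2.5: (-1 + 1i), (-1 - 1i).
Count = 2.
By the argument principle, (1/2πi) ∮_{|z|=R} p'(z)/p(z) dz equals exactly this count.

Number of zeros inside |z| < 2.5: 2.


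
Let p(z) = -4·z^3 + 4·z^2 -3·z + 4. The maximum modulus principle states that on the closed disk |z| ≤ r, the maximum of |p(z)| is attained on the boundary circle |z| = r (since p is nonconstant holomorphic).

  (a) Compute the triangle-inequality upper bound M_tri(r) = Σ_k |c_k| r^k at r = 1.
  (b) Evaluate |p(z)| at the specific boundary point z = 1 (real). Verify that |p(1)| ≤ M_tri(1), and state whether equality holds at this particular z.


Coefficients: c_0 = 4, c_1 = -3, c_2 = 4, c_3 = -4. Radius r = 1.
Part (a). Triangle bound: M_tri(r) = Σ_k |c_k| r^k
  = |4|·1^0 + |-3|·1^1 + |4|·1^2 + |-4|·1^3
  = 4 + 3 + 4 + 4 = 15.
This bounds M(r) := max_{|z|=r} |p(z)| from above; equality holds iff all terms c_k z^k can be made to align in phase at a single z on |z|=r.
Part (b). At z = 1 (real, on the circle |z| = r):
  p(1) = (4)·1^0 + (-3)·1^1 + (4)·1^2 + (-4)·1^3 = 1.
  |p(1)| = 1.
Check: |p(1)| = 1 ≤ 15 = M_tri(1). ✓ Equality does not hold at z = 1 (the coefficients have mixed signs, so the terms do not all align in phase there).

M_tri(1) = 15; |p(1)| = 1; equality at z=1: no.
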